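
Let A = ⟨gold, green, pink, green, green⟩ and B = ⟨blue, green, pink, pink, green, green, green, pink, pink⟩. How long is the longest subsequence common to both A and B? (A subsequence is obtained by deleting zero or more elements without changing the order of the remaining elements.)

4

A longest common subsequence is green, pink, green, green (length 4); the LCS DP confirms no longer common subsequence exists.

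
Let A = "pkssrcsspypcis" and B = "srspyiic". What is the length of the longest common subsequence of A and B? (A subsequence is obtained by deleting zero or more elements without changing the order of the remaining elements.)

Backtracking the LCS table gives one alignment: s (A4,B1) → r (A5,B2) → s (A8,B3) → p (A9,B4) → y (A10,B5) → c (A12,B8).
So the longest common subsequence has length 6.

6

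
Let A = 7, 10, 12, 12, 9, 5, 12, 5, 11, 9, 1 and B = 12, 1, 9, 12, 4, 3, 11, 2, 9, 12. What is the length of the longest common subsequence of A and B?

Backtracking the LCS table gives one alignment: 12 (A3,B1) → 9 (A5,B3) → 12 (A7,B4) → 11 (A9,B7) → 9 (A10,B9).
So the longest common subsequence has length 5.

5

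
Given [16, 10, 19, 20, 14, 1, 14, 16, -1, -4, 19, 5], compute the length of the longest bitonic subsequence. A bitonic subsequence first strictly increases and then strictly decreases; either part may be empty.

7

Let inc[i] be the LIS ending at i and dec[i] the longest strictly decreasing subsequence starting at i. inc = [1, 1, 2, 3, 2, 1, 2, 3, 1, 1, 4, 2], dec = [5, 4, 5, 5, 4, 3, 3, 3, 2, 1, 2, 1].
max_i inc[i]+dec[i]−1 = 7, with one witness 16, 19, 20, 14, 1, -1, -4.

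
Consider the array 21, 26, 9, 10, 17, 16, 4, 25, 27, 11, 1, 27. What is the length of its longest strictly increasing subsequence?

Scanning left to right, the best length ending at each element is: 21→1, 26→2, 9→1, 10→2, 17→3, 16→3, 4→1, 25→4, 27→5, 11→3, 1→1, 27→5.
So the longest increasing subsequence has length 5, e.g. 9, 10, 17, 25, 27.

5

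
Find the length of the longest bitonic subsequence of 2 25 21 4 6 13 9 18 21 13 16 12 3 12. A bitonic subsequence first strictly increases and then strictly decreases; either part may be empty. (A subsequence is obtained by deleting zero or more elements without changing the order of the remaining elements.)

Let inc[i] be the LIS ending at i and dec[i] the longest strictly decreasing subsequence starting at i. inc = [1, 2, 2, 2, 3, 4, 4, 5, 6, 5, 6, 5, 2, 5], dec = [1, 6, 5, 2, 2, 3, 2, 4, 4, 3, 3, 2, 1, 1].
max_i inc[i]+dec[i]−1 = 9, with one witness 2, 4, 6, 13, 18, 21, 16, 12, 3.

9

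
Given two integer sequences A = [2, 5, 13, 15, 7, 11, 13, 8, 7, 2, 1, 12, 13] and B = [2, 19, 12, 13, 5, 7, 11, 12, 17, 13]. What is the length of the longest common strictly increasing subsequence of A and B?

6

A longest common strictly increasing subsequence is 2, 5, 7, 11, 12, 13 (length 6); it appears in order in both A and B, and no longer such subsequence exists.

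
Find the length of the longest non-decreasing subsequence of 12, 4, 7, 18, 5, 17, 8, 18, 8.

Let dp[i] be the longest non-decreasing subsequence ending at position i. Then dp = [1, 1, 2, 3, 2, 3, 3, 4, 4].
The maximum is 4; one witness is 4, 7, 18, 18 at positions 2,3,4,8.

4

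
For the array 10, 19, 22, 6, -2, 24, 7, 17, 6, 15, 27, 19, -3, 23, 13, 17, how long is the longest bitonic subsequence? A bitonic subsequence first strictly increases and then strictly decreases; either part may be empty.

One longest bitonic subsequence is 10, 19, 22, 24, 17, 15, 13 (positions 1,2,3,6,8,10,15): it rises to 24 then falls. Length 7 is optimal.

7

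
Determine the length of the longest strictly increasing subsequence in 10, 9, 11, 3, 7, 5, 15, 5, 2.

3

One longest increasing subsequence is 10, 11, 15 (positions 1,3,7), of length 3; no longer one exists.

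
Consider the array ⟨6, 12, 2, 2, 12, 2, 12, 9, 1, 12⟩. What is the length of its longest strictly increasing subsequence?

3

Scanning left to right, the best length ending at each element is: 6→1, 12→2, 2→1, 2→1, 12→2, 2→1, 12→2, 9→2, 1→1, 12→3.
So the longest increasing subsequence has length 3, e.g. 6, 9, 12.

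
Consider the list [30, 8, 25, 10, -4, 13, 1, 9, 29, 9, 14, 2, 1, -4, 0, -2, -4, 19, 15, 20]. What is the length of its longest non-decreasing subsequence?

7

Scanning left to right, the best length ending at each element is: 30→1, 8→1, 25→2, 10→2, -4→1, 13→3, 1→2, 9→3, 29→4, 9→4, 14→5, 2→3, 1→3, -4→2, 0→3, -2→3, -4→3, 19→6, 15→6, 20→7.
So the longest non-decreasing subsequence has length 7, e.g. -4, 1, 9, 9, 14, 19, 20.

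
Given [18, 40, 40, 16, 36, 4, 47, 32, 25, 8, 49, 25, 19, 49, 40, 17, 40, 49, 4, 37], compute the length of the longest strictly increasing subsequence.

Let dp[i] be the longest increasing subsequence ending at position i. Then dp = [1, 2, 2, 1, 2, 1, 3, 2, 2, 2, 4, 3, 3, 4, 4, 3, 4, 5, 1, 4].
The maximum is 5; one witness is 4, 8, 25, 40, 49 at positions 6,10,12,15,18.

5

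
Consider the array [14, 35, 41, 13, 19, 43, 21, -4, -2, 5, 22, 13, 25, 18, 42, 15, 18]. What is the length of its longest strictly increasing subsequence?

One longest increasing subsequence is 14, 19, 21, 22, 25, 42 (positions 1,5,7,11,13,15), of length 6; no longer one exists.

6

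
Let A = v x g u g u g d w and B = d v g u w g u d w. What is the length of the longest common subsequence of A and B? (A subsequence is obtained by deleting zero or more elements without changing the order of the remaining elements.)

A longest common subsequence is vgugudw (length 7); the LCS DP confirms no longer common subsequence exists.

7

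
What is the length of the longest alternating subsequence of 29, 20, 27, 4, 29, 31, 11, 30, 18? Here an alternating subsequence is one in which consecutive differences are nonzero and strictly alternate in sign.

A longest alternating subsequence is 29, 20, 27, 4, 29, 11, 30, 18 (positions 1,2,3,4,5,7,8,9); its 7 consecutive differences strictly alternate in sign, and length 8 is optimal.

8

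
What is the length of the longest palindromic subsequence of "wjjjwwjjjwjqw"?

One longest palindromic subsequence is wjjjwwjjjw (positions 1,2,3,4,5,6,8,9,11,13); it reads the same forward and backward, and the interval DP gives dp[1][13] = 10.

10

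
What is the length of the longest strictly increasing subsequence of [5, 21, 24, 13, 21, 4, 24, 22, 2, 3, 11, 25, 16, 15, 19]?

One longest increasing subsequence is 5, 13, 21, 24, 25 (positions 1,4,5,7,12), of length 5; no longer one exists.

5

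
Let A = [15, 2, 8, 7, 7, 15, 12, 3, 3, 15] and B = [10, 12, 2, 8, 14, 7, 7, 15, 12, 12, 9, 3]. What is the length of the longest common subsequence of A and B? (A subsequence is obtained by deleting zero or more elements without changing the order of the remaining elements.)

7

Backtracking the LCS table gives one alignment: 2 (A2,B3) → 8 (A3,B4) → 7 (A4,B6) → 7 (A5,B7) → 15 (A6,B8) → 12 (A7,B10) → 3 (A9,B12).
So the longest common subsequence has length 7.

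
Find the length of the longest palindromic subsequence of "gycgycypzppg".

7

One longest palindromic subsequence is gycycyg (positions 1,2,3,5,6,7,12); it reads the same forward and backward, and the interval DP gives dp[1][12] = 7.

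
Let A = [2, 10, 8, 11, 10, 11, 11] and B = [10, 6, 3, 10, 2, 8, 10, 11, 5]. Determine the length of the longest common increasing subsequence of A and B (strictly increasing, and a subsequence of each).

A longest common strictly increasing subsequence is 2, 8, 10, 11 (length 4); it appears in order in both A and B, and no longer such subsequence exists.

4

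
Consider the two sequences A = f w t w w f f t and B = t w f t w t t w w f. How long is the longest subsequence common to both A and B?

Backtracking the LCS table gives one alignment: f (A1,B3) → w (A2,B5) → t (A3,B7) → w (A4,B8) → w (A5,B9) → f (A7,B10).
So the longest common subsequence has length 6.

6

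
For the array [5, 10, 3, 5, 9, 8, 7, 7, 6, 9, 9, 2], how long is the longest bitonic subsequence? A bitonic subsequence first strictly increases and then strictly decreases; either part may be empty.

One longest bitonic subsequence is 5, 10, 9, 8, 7, 6, 2 (positions 1,2,5,6,8,9,12): it rises to 10 then falls. Length 7 is optimal.

7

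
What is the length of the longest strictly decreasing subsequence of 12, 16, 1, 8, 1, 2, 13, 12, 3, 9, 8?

5

Scanning left to right, the best length ending at each element is: 12→1, 16→1, 1→2, 8→2, 1→3, 2→3, 13→2, 12→3, 3→4, 9→4, 8→5.
So the longest decreasing subsequence has length 5, e.g. 16, 13, 12, 9, 8.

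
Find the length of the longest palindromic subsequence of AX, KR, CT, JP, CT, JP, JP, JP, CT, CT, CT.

7

One longest palindromic subsequence is CT CT JP JP JP CT CT (positions 3,5,6,7,8,10,11); it reads the same forward and backward, and the interval DP gives dp[1][11] = 7.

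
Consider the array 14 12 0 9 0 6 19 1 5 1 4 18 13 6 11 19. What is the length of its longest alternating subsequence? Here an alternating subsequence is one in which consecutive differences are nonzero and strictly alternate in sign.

11

Track the best alternating length ending on an up-step vs a down-step at each position: up/down = 1/1, 1/2, 1/2, 3/2, 1/4, 5/4, 5/1, 5/6, 7/6, 5/8, 9/8, 9/6, 9/10, 9/10, 11/10, 11/1.
The maximum over both is 11; one such subsequence is 14, 0, 9, 0, 6, 1, 5, 1, 18, 6, 11.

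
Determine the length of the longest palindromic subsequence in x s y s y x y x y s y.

One longest palindromic subsequence is ysyxyxysy (positions 3,4,5,6,7,8,9,10,11); it reads the same forward and backward, and the interval DP gives dp[1][11] = 9.

9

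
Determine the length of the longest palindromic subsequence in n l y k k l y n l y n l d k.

One longest palindromic subsequence is nlykkyln (positions 1,2,3,4,5,7,9,11); it reads the same forward and backward, and the interval DP gives dp[1][14] = 8.

8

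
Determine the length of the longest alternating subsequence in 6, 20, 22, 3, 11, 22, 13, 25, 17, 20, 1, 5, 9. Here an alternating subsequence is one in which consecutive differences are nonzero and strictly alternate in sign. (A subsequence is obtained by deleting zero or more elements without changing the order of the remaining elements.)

A longest alternating subsequence is 6, 20, 3, 22, 13, 25, 17, 20, 1, 5 (positions 1,2,4,6,7,8,9,10,11,12); its 9 consecutive differences strictly alternate in sign, and length 10 is optimal.

10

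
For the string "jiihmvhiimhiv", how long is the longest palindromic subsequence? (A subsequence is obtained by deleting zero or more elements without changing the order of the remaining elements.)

Using dp[i][j] = 2 + dp[i+1][j−1] if the ends match, else max(dp[i+1][j], dp[i][j−1]):
dp[1][13] = 8. A witness is ihmiimhi at positions 3,4,5,8,9,10,11,12.

8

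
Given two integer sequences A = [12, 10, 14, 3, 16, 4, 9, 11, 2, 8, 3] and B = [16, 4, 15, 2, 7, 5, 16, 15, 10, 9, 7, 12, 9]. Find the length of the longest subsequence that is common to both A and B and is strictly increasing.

2

For each value that appears in both, track the longest common increasing run ending there.
The best achievable length is 2; one witness is 4, 9 (A-positions 6,7, B-positions 2,10).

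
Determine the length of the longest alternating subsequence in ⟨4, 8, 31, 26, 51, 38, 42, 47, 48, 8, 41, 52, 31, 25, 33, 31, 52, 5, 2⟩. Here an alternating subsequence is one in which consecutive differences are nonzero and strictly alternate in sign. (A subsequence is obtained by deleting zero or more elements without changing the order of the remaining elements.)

Track the best alternating length ending on an up-step vs a down-step at each position: up/down = 1/1, 2/1, 2/1, 2/3, 4/1, 4/5, 6/5, 6/5, 6/5, 2/7, 8/7, 8/1, 8/9, 8/9, 10/9, 10/11, 12/1, 2/13, 1/13.
The maximum over both is 13; one such subsequence is 4, 31, 26, 51, 38, 42, 8, 41, 31, 33, 31, 52, 5.

13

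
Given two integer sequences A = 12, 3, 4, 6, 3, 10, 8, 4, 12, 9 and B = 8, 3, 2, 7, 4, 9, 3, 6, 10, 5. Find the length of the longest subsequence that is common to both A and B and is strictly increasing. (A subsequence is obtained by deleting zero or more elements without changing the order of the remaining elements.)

4

A longest common strictly increasing subsequence is 3, 4, 6, 10 (length 4); it appears in order in both A and B, and no longer such subsequence exists.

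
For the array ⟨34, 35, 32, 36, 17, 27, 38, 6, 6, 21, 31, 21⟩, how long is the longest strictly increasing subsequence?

4

Let dp[i] be the longest increasing subsequence ending at position i. Then dp = [1, 2, 1, 3, 1, 2, 4, 1, 1, 2, 3, 2].
The maximum is 4; one witness is 34, 35, 36, 38 at positions 1,2,4,7.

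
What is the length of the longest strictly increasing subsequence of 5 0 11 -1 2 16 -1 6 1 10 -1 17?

Let dp[i] be the longest increasing subsequence ending at position i. Then dp = [1, 1, 2, 1, 2, 3, 1, 3, 2, 4, 1, 5].
The maximum is 5; one witness is 0, 2, 6, 10, 17 at positions 2,5,8,10,12.

5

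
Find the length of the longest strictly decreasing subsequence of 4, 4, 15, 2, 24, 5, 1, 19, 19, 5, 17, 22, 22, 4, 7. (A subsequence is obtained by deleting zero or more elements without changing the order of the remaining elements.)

One longest decreasing subsequence is 24, 19, 5, 4 (positions 5,8,10,14), of length 4; no longer one exists.

4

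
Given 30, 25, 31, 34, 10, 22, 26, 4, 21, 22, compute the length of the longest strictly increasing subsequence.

One longest increasing subsequence is 30, 31, 34 (positions 1,3,4), of length 3; no longer one exists.

3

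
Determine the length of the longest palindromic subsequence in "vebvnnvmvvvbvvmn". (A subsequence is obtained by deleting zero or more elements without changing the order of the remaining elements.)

9

One longest palindromic subsequence is nmvvbvvmn (positions 5,8,9,10,12,13,14,15,16); it reads the same forward and backward, and the interval DP gives dp[1][16] = 9.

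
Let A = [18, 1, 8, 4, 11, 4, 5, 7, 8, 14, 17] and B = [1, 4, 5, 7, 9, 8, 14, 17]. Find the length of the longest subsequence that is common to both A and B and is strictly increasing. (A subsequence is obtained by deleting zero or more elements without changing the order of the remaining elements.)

For each value that appears in both, track the longest common increasing run ending there.
The best achievable length is 7; one witness is 1, 4, 5, 7, 8, 14, 17 (A-positions 2,4,7,8,9,10,11, B-positions 1,2,3,4,6,7,8).

7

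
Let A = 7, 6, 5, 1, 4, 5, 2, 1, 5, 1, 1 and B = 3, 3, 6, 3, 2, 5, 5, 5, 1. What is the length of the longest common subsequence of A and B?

5

Backtracking the LCS table gives one alignment: 6 (A2,B3) → 5 (A3,B6) → 5 (A6,B7) → 5 (A9,B8) → 1 (A11,B9).
So the longest common subsequence has length 5.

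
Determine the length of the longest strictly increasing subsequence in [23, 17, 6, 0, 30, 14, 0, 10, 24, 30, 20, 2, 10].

4

Let dp[i] be the longest increasing subsequence ending at position i. Then dp = [1, 1, 1, 1, 2, 2, 1, 2, 3, 4, 3, 2, 3].
The maximum is 4; one witness is 6, 14, 24, 30 at positions 3,6,9,10.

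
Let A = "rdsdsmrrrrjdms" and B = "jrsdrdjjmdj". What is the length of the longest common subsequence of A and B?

6

Backtracking the LCS table gives one alignment: r (A1,B2) → s (A3,B3) → d (A4,B4) → r (A7,B5) → j (A11,B8) → d (A12,B10).
So the longest common subsequence has length 6.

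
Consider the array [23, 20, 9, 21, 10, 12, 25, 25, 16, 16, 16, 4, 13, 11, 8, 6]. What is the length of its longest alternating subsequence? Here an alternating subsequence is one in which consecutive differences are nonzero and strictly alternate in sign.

8

Track the best alternating length ending on an up-step vs a down-step at each position: up/down = 1/1, 1/2, 1/2, 3/2, 3/4, 5/4, 5/1, 5/1, 5/6, 5/6, 5/6, 1/6, 7/6, 7/8, 7/8, 7/8.
The maximum over both is 8; one such subsequence is 23, 20, 21, 10, 12, 4, 13, 11.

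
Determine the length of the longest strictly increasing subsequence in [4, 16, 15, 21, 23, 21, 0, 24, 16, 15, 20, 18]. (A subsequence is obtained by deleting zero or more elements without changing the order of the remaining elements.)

5

Let dp[i] be the longest increasing subsequence ending at position i. Then dp = [1, 2, 2, 3, 4, 3, 1, 5, 3, 2, 4, 4].
The maximum is 5; one witness is 4, 16, 21, 23, 24 at positions 1,2,4,5,8.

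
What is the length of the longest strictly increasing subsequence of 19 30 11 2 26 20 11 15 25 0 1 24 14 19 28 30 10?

One longest increasing subsequence is 2, 11, 15, 25, 28, 30 (positions 4,7,8,9,15,16), of length 6; no longer one exists.

6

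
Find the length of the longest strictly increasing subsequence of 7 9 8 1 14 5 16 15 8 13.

Scanning left to right, the best length ending at each element is: 7→1, 9→2, 8→2, 1→1, 14→3, 5→2, 16→4, 15→4, 8→3, 13→4.
So the longest increasing subsequence has length 4, e.g. 7, 9, 14, 16.

4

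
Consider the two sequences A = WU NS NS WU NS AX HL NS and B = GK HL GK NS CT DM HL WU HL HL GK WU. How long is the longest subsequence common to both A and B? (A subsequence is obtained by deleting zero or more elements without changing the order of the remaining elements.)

Backtracking the LCS table gives one alignment: NS (A2,B4) → WU (A4,B8) → HL (A7,B10).
So the longest common subsequence has length 3.

3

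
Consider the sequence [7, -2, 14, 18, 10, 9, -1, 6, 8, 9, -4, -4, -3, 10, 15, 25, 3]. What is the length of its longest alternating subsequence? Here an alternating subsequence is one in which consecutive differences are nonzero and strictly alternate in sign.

8

A longest alternating subsequence is 7, -2, 14, -1, 6, -4, 10, 3 (positions 1,2,3,7,8,11,14,17); its 7 consecutive differences strictly alternate in sign, and length 8 is optimal.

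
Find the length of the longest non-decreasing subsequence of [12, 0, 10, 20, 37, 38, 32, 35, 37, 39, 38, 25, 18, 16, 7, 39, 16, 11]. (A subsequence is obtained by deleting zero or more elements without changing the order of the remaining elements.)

8

Let dp[i] be the longest non-decreasing subsequence ending at position i. Then dp = [1, 1, 2, 3, 4, 5, 4, 5, 6, 7, 7, 4, 3, 3, 2, 8, 4, 3].
The maximum is 8; one witness is 0, 10, 20, 32, 35, 37, 39, 39 at positions 2,3,4,7,8,9,10,16.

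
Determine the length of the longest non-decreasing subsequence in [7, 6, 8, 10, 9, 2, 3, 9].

4

One longest non-decreasing subsequence is 7, 8, 9, 9 (positions 1,3,5,8), of length 4; no longer one exists.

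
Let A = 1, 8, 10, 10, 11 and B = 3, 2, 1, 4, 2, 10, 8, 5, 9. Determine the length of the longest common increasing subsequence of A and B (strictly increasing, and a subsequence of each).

2

A longest common strictly increasing subsequence is 1, 10 (length 2); it appears in order in both A and B, and no longer such subsequence exists.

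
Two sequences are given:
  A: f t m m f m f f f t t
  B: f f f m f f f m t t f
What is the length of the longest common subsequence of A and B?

8

A longest common subsequence is ffmffftt (length 8); the LCS DP confirms no longer common subsequence exists.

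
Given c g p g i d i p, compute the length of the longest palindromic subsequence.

Using dp[i][j] = 2 + dp[i+1][j−1] if the ends match, else max(dp[i+1][j], dp[i][j−1]):
dp[1][8] = 5. A witness is pidip at positions 3,5,6,7,8.

5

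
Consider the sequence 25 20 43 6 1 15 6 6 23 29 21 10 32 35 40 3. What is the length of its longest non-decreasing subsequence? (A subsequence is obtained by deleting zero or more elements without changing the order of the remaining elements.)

Let dp[i] be the longest non-decreasing subsequence ending at position i. Then dp = [1, 1, 2, 1, 1, 2, 2, 3, 4, 5, 4, 4, 6, 7, 8, 2].
The maximum is 8; one witness is 6, 6, 6, 23, 29, 32, 35, 40 at positions 4,7,8,9,10,13,14,15.

8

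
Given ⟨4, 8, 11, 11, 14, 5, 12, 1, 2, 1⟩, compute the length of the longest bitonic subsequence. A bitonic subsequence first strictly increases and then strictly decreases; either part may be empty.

One longest bitonic subsequence is 4, 8, 11, 14, 12, 2, 1 (positions 1,2,3,5,7,9,10): it rises to 14 then falls. Length 7 is optimal.

7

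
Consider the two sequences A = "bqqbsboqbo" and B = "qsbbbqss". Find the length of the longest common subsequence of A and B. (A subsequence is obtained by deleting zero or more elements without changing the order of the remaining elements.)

Backtracking the LCS table gives one alignment: b (A1,B3) → b (A4,B4) → b (A6,B5) → q (A8,B6).
So the longest common subsequence has length 4.

4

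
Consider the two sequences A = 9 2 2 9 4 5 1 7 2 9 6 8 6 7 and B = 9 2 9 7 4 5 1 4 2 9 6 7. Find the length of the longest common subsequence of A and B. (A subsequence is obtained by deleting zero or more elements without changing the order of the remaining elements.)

Backtracking the LCS table gives one alignment: 9 (A1,B1) → 2 (A3,B2) → 9 (A4,B3) → 4 (A5,B5) → 5 (A6,B6) → 1 (A7,B7) → 2 (A9,B9) → 9 (A10,B10) → 6 (A13,B11) → 7 (A14,B12).
So the longest common subsequence has length 10.

10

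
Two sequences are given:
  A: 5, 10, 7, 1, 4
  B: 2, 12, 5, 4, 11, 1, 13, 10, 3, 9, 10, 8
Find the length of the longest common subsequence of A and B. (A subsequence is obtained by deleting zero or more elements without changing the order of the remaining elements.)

2

A longest common subsequence is 5, 10 (length 2); the LCS DP confirms no longer common subsequence exists.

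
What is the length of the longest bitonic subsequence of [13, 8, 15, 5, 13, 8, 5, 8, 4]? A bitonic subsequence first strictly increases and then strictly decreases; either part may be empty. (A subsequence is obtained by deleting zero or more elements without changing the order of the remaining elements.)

One longest bitonic subsequence is 13, 15, 13, 8, 5, 4 (positions 1,3,5,6,7,9): it rises to 15 then falls. Length 6 is optimal.

6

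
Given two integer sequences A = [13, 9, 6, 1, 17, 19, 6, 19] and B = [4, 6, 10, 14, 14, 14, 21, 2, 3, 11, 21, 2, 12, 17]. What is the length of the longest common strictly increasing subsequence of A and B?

For each value that appears in both, track the longest common increasing run ending there.
The best achievable length is 2; one witness is 6, 17 (A-positions 3,5, B-positions 2,14).

2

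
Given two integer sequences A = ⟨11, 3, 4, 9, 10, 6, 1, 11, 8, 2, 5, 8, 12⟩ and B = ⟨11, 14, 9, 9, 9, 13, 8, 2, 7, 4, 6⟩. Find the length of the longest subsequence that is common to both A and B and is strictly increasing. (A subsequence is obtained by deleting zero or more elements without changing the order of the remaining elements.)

A longest common strictly increasing subsequence is 4, 6 (length 2); it appears in order in both A and B, and no longer such subsequence exists.

2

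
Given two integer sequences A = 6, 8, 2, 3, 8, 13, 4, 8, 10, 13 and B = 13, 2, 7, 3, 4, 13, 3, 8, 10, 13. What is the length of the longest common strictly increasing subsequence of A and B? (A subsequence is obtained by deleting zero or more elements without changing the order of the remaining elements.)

6

A longest common strictly increasing subsequence is 2, 3, 4, 8, 10, 13 (length 6); it appears in order in both A and B, and no longer such subsequence exists.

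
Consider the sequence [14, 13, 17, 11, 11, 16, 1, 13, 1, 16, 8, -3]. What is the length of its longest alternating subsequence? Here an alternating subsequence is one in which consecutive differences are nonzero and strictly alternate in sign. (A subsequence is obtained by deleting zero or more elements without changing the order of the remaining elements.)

Track the best alternating length ending on an up-step vs a down-step at each position: up/down = 1/1, 1/2, 3/1, 1/4, 1/4, 5/4, 1/6, 7/6, 1/8, 9/4, 9/10, 1/10.
The maximum over both is 10; one such subsequence is 14, 13, 17, 11, 16, 1, 13, 1, 16, 8.

10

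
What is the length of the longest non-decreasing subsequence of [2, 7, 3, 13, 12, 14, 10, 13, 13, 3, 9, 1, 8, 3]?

Let dp[i] be the longest non-decreasing subsequence ending at position i. Then dp = [1, 2, 2, 3, 3, 4, 3, 4, 5, 3, 4, 1, 4, 4].
The maximum is 5; one witness is 2, 7, 13, 13, 13 at positions 1,2,4,8,9.

5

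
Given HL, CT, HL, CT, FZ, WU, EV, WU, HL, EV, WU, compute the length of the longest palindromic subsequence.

5

One longest palindromic subsequence is WU EV HL EV WU (positions 6,7,9,10,11); it reads the same forward and backward, and the interval DP gives dp[1][11] = 5.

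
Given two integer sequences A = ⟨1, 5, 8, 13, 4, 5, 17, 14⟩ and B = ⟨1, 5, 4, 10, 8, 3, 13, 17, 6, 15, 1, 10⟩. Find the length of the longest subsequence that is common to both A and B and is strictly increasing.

5

For each value that appears in both, track the longest common increasing run ending there.
The best achievable length is 5; one witness is 1, 5, 8, 13, 17 (A-positions 1,2,3,4,7, B-positions 1,2,5,7,8).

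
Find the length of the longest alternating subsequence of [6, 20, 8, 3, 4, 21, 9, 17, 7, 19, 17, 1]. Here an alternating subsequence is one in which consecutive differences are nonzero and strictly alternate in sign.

Track the best alternating length ending on an up-step vs a down-step at each position: up/down = 1/1, 2/1, 2/3, 1/3, 4/3, 4/1, 4/5, 6/5, 4/7, 8/5, 8/9, 1/9.
The maximum over both is 9; one such subsequence is 6, 20, 8, 21, 9, 17, 7, 19, 17.

9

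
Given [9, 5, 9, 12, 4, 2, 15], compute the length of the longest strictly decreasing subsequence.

Let dp[i] be the longest decreasing subsequence ending at position i. Then dp = [1, 2, 1, 1, 3, 4, 1].
The maximum is 4; one witness is 9, 5, 4, 2 at positions 1,2,5,6.

4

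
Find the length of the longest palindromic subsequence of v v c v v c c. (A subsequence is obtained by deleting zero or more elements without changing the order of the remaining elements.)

Using dp[i][j] = 2 + dp[i+1][j−1] if the ends match, else max(dp[i+1][j], dp[i][j−1]):
dp[1][7] = 5. A witness is vvcvv at positions 1,2,3,4,5.

5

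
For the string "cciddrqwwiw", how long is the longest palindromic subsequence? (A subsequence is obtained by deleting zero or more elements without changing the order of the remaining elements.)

4

One longest palindromic subsequence is iwwi (positions 3,8,9,10); it reads the same forward and backward, and the interval DP gives dp[1][11] = 4.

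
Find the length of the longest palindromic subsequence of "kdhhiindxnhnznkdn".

7

One longest palindromic subsequence is ndnzndn (positions 7,8,12,13,14,16,17); it reads the same forward and backward, and the interval DP gives dp[1][17] = 7.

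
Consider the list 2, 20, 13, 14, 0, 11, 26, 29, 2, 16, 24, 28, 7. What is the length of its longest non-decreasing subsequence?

6

Let dp[i] be the longest non-decreasing subsequence ending at position i. Then dp = [1, 2, 2, 3, 1, 2, 4, 5, 2, 4, 5, 6, 3].
The maximum is 6; one witness is 2, 13, 14, 16, 24, 28 at positions 1,3,4,10,11,12.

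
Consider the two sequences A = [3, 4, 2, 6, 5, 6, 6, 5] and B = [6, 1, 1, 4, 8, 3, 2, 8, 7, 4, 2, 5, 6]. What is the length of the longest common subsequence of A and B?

Backtracking the LCS table gives one alignment: 3 (A1,B6) → 4 (A2,B10) → 2 (A3,B11) → 5 (A5,B12) → 6 (A7,B13).
So the longest common subsequence has length 5.

5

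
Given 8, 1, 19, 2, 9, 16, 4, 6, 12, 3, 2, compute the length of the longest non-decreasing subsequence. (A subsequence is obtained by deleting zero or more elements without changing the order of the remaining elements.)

5

Let dp[i] be the longest non-decreasing subsequence ending at position i. Then dp = [1, 1, 2, 2, 3, 4, 3, 4, 5, 3, 3].
The maximum is 5; one witness is 1, 2, 4, 6, 12 at positions 2,4,7,8,9.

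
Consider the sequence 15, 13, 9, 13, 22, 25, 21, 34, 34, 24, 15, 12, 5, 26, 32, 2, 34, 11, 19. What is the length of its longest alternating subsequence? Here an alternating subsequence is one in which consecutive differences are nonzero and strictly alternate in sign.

11

Track the best alternating length ending on an up-step vs a down-step at each position: up/down = 1/1, 1/2, 1/2, 3/2, 3/1, 3/1, 3/4, 5/1, 5/1, 5/6, 3/6, 3/6, 1/6, 7/6, 7/6, 1/8, 9/1, 9/10, 11/10.
The maximum over both is 11; one such subsequence is 15, 13, 22, 21, 34, 24, 26, 2, 34, 11, 19.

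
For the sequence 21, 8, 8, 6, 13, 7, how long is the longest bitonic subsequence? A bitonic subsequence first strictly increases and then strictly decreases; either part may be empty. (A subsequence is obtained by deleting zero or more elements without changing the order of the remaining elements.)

3

Let inc[i] be the LIS ending at i and dec[i] the longest strictly decreasing subsequence starting at i. inc = [1, 1, 1, 1, 2, 2], dec = [3, 2, 2, 1, 2, 1].
max_i inc[i]+dec[i]−1 = 3, with one witness 21, 13, 7.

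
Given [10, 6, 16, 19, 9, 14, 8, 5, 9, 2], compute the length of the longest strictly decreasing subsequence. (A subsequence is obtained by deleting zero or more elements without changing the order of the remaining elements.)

One longest decreasing subsequence is 10, 9, 8, 5, 2 (positions 1,5,7,8,10), of length 5; no longer one exists.

5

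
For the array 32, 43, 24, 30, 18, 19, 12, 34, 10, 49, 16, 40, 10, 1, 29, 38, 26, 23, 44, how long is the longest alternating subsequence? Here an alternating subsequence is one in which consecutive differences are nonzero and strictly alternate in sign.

16

Track the best alternating length ending on an up-step vs a down-step at each position: up/down = 1/1, 2/1, 1/3, 4/3, 1/5, 6/5, 1/7, 8/3, 1/9, 10/1, 10/11, 12/11, 1/13, 1/13, 14/13, 14/13, 14/15, 14/15, 16/11.
The maximum over both is 16; one such subsequence is 32, 43, 24, 30, 18, 19, 12, 34, 10, 49, 16, 40, 10, 29, 26, 44.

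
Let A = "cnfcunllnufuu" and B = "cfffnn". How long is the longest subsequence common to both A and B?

4

A longest common subsequence is cfnn (length 4); the LCS DP confirms no longer common subsequence exists.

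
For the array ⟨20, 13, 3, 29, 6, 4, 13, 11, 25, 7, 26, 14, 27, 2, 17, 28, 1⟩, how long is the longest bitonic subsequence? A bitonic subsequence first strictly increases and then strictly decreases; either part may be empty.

Let inc[i] be the LIS ending at i and dec[i] the longest strictly decreasing subsequence starting at i. inc = [1, 1, 1, 2, 2, 2, 3, 3, 4, 3, 5, 4, 6, 1, 5, 7, 1], dec = [6, 5, 3, 6, 4, 3, 5, 4, 4, 3, 4, 3, 3, 2, 2, 2, 1].
max_i inc[i]+dec[i]−1 = 8, with one witness 3, 6, 13, 25, 26, 14, 2, 1.

8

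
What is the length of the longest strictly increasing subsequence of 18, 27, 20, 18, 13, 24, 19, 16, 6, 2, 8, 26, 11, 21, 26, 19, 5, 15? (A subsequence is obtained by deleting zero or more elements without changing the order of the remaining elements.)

One longest increasing subsequence is 6, 8, 11, 21, 26 (positions 9,11,13,14,15), of length 5; no longer one exists.

5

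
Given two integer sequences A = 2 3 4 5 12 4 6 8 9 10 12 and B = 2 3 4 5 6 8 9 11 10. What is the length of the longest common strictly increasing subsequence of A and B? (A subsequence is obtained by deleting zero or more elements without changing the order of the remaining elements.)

A longest common strictly increasing subsequence is 2, 3, 4, 5, 6, 8, 9, 10 (length 8); it appears in order in both A and B, and no longer such subsequence exists.

8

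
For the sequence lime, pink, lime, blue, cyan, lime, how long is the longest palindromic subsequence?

3

One longest palindromic subsequence is lime cyan lime (positions 1,5,6); it reads the same forward and backward, and the interval DP gives dp[1][6] = 3.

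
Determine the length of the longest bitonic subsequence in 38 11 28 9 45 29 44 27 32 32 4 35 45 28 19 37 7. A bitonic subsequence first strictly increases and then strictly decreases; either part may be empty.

9

Let inc[i] be the LIS ending at i and dec[i] the longest strictly decreasing subsequence starting at i. inc = [1, 1, 2, 1, 3, 3, 4, 2, 4, 4, 1, 5, 6, 3, 2, 6, 2], dec = [5, 3, 4, 2, 6, 4, 5, 3, 4, 4, 1, 4, 4, 3, 2, 2, 1].
max_i inc[i]+dec[i]−1 = 9, with one witness 11, 28, 29, 32, 35, 45, 28, 19, 7.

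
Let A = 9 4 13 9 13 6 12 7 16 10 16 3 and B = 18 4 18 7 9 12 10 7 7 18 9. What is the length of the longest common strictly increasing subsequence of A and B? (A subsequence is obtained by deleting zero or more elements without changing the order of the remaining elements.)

3

For each value that appears in both, track the longest common increasing run ending there.
The best achievable length is 3; one witness is 4, 9, 12 (A-positions 2,4,7, B-positions 2,5,6).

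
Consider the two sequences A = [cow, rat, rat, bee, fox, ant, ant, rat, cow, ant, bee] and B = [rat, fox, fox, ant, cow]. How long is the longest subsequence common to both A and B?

Backtracking the LCS table gives one alignment: rat (A2,B1) → fox (A5,B3) → ant (A7,B4) → cow (A9,B5).
So the longest common subsequence has length 4.

4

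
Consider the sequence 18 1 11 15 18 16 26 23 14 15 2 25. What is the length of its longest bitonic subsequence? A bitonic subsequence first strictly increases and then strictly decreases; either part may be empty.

8

Let inc[i] be the LIS ending at i and dec[i] the longest strictly decreasing subsequence starting at i. inc = [1, 1, 2, 3, 4, 4, 5, 5, 3, 4, 2, 6], dec = [4, 1, 2, 3, 4, 3, 4, 3, 2, 2, 1, 1].
max_i inc[i]+dec[i]−1 = 8, with one witness 1, 11, 15, 18, 26, 23, 15, 2.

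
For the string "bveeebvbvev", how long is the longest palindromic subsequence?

7

One longest palindromic subsequence is vevbvev (positions 2,3,7,8,9,10,11); it reads the same forward and backward, and the interval DP gives dp[1][11] = 7.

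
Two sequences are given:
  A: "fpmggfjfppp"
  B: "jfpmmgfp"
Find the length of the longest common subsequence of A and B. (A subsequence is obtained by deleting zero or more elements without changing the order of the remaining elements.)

A longest common subsequence is fpmgfp (length 6); the LCS DP confirms no longer common subsequence exists.

6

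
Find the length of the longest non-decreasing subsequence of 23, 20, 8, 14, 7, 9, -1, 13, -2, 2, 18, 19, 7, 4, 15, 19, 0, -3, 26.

7

One longest non-decreasing subsequence is 8, 9, 13, 18, 19, 19, 26 (positions 3,6,8,11,12,16,19), of length 7; no longer one exists.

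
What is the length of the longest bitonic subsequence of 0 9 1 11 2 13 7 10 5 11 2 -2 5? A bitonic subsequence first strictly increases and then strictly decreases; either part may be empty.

8

Let inc[i] be the LIS ending at i and dec[i] the longest strictly decreasing subsequence starting at i. inc = [1, 2, 2, 3, 3, 4, 4, 5, 4, 6, 3, 1, 4], dec = [2, 5, 2, 5, 2, 5, 4, 4, 3, 3, 2, 1, 1].
max_i inc[i]+dec[i]−1 = 8, with one witness 0, 9, 11, 13, 10, 5, 2, -2.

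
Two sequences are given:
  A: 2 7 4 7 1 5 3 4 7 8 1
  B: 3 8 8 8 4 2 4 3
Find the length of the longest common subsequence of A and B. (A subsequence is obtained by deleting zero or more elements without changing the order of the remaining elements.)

Backtracking the LCS table gives one alignment: 2 (A1,B6) → 4 (A3,B7) → 3 (A7,B8).
So the longest common subsequence has length 3.

3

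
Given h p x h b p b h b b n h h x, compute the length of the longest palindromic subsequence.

9

Using dp[i][j] = 2 + dp[i+1][j−1] if the ends match, else max(dp[i+1][j], dp[i][j−1]):
dp[1][14] = 9. A witness is xhbbhbbhx at positions 3,4,5,7,8,9,10,13,14.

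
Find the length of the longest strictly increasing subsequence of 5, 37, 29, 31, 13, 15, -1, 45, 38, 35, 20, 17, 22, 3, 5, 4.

One longest increasing subsequence is 5, 13, 15, 20, 22 (positions 1,5,6,11,13), of length 5; no longer one exists.

5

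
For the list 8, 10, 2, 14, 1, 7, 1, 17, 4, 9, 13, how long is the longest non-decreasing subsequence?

Let dp[i] be the longest non-decreasing subsequence ending at position i. Then dp = [1, 2, 1, 3, 1, 2, 2, 4, 3, 4, 5].
The maximum is 5; one witness is 1, 1, 4, 9, 13 at positions 5,7,9,10,11.

5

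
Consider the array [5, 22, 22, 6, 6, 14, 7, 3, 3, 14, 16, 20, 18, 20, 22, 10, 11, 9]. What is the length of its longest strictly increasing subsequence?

Scanning left to right, the best length ending at each element is: 5→1, 22→2, 22→2, 6→2, 6→2, 14→3, 7→3, 3→1, 3→1, 14→4, 16→5, 20→6, 18→6, 20→7, 22→8, 10→4, 11→5, 9→4.
So the longest increasing subsequence has length 8, e.g. 5, 6, 7, 14, 16, 18, 20, 22.

8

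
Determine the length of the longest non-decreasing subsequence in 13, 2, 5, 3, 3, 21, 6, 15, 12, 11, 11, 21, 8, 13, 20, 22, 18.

9

Let dp[i] be the longest non-decreasing subsequence ending at position i. Then dp = [1, 1, 2, 2, 3, 4, 4, 5, 5, 5, 6, 7, 5, 7, 8, 9, 8].
The maximum is 9; one witness is 2, 3, 3, 6, 11, 11, 13, 20, 22 at positions 2,4,5,7,10,11,14,15,16.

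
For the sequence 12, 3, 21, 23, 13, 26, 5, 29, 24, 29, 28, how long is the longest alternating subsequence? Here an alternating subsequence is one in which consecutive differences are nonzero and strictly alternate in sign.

10

A longest alternating subsequence is 12, 3, 21, 13, 26, 5, 29, 24, 29, 28 (positions 1,2,3,5,6,7,8,9,10,11); its 9 consecutive differences strictly alternate in sign, and length 10 is optimal.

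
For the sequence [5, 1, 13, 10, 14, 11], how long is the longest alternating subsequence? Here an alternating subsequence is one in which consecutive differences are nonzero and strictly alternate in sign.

A longest alternating subsequence is 5, 1, 13, 10, 14, 11 (positions 1,2,3,4,5,6); its 5 consecutive differences strictly alternate in sign, and length 6 is optimal.

6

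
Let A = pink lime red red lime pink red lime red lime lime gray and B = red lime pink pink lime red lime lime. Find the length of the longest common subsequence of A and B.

7

A longest common subsequence is red, lime, pink, lime, red, lime, lime (length 7); the LCS DP confirms no longer common subsequence exists.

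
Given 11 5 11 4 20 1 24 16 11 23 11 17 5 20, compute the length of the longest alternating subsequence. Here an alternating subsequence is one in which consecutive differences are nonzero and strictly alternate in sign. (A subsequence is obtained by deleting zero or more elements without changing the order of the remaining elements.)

A longest alternating subsequence is 11, 5, 11, 4, 20, 1, 24, 16, 23, 11, 17, 5, 20 (positions 1,2,3,4,5,6,7,8,10,11,12,13,14); its 12 consecutive differences strictly alternate in sign, and length 13 is optimal.

13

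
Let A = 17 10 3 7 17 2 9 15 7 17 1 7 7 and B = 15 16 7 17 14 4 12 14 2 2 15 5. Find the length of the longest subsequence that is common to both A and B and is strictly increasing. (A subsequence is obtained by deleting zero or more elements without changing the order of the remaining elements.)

2

For each value that appears in both, track the longest common increasing run ending there.
The best achievable length is 2; one witness is 7, 17 (A-positions 4,5, B-positions 3,4).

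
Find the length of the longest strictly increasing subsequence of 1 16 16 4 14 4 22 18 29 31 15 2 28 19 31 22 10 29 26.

Let dp[i] be the longest increasing subsequence ending at position i. Then dp = [1, 2, 2, 2, 3, 2, 4, 4, 5, 6, 4, 2, 5, 5, 6, 6, 3, 7, 7].
The maximum is 7; one witness is 1, 4, 14, 18, 19, 22, 29 at positions 1,4,5,8,14,16,18.

7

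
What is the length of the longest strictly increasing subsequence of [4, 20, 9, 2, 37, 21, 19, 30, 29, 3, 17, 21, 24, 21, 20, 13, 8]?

5

Scanning left to right, the best length ending at each element is: 4→1, 20→2, 9→2, 2→1, 37→3, 21→3, 19→3, 30→4, 29→4, 3→2, 17→3, 21→4, 24→5, 21→4, 20→4, 13→3, 8→3.
So the longest increasing subsequence has length 5, e.g. 4, 9, 19, 21, 24.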